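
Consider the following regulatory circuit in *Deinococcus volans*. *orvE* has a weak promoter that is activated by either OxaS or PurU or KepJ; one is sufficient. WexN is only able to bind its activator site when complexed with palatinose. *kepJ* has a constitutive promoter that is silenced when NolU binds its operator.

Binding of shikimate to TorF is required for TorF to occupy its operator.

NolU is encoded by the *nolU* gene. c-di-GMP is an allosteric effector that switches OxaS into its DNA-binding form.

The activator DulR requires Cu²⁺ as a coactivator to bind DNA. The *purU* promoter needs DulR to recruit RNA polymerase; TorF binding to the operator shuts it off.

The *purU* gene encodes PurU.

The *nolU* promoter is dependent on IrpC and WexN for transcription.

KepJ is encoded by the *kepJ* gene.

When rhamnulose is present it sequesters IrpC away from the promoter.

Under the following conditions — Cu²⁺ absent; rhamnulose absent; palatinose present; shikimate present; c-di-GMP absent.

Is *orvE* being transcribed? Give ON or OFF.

c-di-GMP is absent, so OxaS is inactive.
Cu²⁺ is absent, so DulR is inactive.
Shikimate is present, so TorF is active.
With repressor TorF bound, *purU* is not transcribed.
So PurU is not produced.
Rhamnulose is absent, so IrpC is active.
Palatinose is present, so WexN is active.
No repressor is bound and IrpC and WexN are active, so *nolU* is transcribed.
So NolU is produced and active.
With repressor NolU bound, *kepJ* is not transcribed.
So KepJ is not produced.
No activator is available at the *orvE* promoter, so *orvE* is not transcribed.

OFF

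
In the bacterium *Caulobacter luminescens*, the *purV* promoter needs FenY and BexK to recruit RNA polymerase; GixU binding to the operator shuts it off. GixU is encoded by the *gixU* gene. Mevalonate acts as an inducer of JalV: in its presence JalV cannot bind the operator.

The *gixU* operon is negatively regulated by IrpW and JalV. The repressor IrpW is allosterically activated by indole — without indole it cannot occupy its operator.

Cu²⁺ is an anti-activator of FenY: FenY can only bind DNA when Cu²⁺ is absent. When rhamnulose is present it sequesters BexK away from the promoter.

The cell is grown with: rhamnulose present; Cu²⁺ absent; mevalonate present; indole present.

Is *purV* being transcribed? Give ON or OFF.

Cu²⁺ is absent, so FenY is active.
Indole is present, so IrpW is active.
Mevalonate is present, so JalV is inactive.
With repressor IrpW bound, *gixU* is not transcribed.
So GixU is not produced.
Rhamnulose is present, so BexK is inactive.
Required activator BexK is absent, so *purV* is not transcribed.

OFF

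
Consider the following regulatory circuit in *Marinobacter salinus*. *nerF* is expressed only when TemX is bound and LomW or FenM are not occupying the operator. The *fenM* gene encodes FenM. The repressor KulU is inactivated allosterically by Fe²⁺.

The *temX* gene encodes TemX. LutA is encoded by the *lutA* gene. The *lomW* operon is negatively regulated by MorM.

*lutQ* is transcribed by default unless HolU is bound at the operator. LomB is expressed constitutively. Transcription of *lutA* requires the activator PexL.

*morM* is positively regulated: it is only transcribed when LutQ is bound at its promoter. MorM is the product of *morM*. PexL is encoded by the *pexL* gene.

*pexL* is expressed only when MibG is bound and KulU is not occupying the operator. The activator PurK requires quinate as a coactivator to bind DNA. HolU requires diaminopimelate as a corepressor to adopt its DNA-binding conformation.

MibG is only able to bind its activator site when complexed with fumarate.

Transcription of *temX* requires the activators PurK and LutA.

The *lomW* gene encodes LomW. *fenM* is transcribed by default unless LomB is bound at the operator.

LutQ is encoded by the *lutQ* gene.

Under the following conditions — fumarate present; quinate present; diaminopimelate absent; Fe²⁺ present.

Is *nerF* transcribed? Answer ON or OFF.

ON

Quinate is present, so PurK is active.
Fe²⁺ is present, so KulU is inactive.
Fumarate is present, so MibG is active.
No repressor is bound and MibG is active, so *pexL* is transcribed.
So PexL is produced and active.
No repressor is bound and PexL is active, so *lutA* is transcribed.
So LutA is produced and active.
No repressor is bound and PurK and LutA are active, so *temX* is transcribed.
So TemX is produced and active.
Diaminopimelate is absent, so HolU is inactive.
With no repressor bound, *lutQ* is transcribed.
So LutQ is produced and active.
No repressor is bound and LutQ is active, so *morM* is transcribed.
So MorM is produced and active.
With repressor MorM bound, *lomW* is not transcribed.
So LomW is not produced.
LomB is produced constitutively and is active.
With repressor LomB bound, *fenM* is not transcribed.
So FenM is not produced.
No repressor is bound and TemX is active, so *nerF* is transcribed.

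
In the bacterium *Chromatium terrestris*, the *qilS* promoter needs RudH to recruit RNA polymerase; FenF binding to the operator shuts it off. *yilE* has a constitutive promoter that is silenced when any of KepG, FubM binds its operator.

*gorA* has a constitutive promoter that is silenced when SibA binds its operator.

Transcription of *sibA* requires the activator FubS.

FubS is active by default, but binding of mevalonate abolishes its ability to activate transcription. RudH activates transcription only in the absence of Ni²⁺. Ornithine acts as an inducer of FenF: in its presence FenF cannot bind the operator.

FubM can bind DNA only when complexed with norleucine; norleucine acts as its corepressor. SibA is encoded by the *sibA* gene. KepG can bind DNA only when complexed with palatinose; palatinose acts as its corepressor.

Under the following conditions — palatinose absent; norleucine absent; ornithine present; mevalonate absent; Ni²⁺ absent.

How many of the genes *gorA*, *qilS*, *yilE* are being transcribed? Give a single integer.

Mevalonate is absent, so FubS is active.
No repressor is bound and FubS is active, so *sibA* is transcribed.
So SibA is produced and active.
With repressor SibA bound, *gorA* is not transcribed.
→ *gorA* is OFF.
Ornithine is present, so FenF is inactive.
Ni²⁺ is absent, so RudH is active.
No repressor is bound and RudH is active, so *qilS* is transcribed.
→ *qilS* is ON.
Palatinose is absent, so KepG is inactive.
Norleucine is absent, so FubM is inactive.
With no repressor bound, *yilE* is transcribed.
→ *yilE* is ON.
2 of the 3 genes are transcribed.

2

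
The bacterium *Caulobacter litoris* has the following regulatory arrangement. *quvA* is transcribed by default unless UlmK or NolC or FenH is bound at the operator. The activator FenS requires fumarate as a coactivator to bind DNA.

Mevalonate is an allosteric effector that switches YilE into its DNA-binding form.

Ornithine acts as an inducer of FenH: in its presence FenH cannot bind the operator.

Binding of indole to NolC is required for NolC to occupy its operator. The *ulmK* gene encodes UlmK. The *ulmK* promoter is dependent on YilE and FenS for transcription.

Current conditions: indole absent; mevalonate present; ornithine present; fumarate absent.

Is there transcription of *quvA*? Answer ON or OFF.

ON

Mevalonate is present, so YilE is active.
Fumarate is absent, so FenS is inactive.
Required activator FenS is absent, so *ulmK* is not transcribed.
So UlmK is not produced.
Indole is absent, so NolC is inactive.
Ornithine is present, so FenH is inactive.
With no repressor bound, *quvA* is transcribed.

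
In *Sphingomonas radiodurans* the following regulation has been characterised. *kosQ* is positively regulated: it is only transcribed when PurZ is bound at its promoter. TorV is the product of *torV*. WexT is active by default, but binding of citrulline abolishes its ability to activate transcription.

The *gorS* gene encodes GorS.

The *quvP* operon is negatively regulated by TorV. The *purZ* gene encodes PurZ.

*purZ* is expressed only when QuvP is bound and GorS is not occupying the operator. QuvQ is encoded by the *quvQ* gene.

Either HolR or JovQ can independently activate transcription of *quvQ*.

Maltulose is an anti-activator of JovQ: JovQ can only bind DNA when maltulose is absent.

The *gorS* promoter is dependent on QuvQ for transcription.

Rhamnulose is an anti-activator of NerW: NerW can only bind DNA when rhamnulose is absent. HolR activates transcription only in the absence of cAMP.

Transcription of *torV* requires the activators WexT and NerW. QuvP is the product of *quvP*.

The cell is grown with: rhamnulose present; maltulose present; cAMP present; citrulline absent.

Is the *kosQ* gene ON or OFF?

ON

Citrulline is absent, so WexT is active.
Rhamnulose is present, so NerW is inactive.
Required activator NerW is absent, so *torV* is not transcribed.
So TorV is not produced.
With no repressor bound, *quvP* is transcribed.
So QuvP is produced and active.
cAMP is present, so HolR is inactive.
Maltulose is present, so JovQ is inactive.
No activator is available at the *quvQ* promoter, so *quvQ* is not transcribed.
So QuvQ is not produced.
Required activator QuvQ is absent, so *gorS* is not transcribed.
So GorS is not produced.
No repressor is bound and QuvP is active, so *purZ* is transcribed.
So PurZ is produced and active.
No repressor is bound and PurZ is active, so *kosQ* is transcribed.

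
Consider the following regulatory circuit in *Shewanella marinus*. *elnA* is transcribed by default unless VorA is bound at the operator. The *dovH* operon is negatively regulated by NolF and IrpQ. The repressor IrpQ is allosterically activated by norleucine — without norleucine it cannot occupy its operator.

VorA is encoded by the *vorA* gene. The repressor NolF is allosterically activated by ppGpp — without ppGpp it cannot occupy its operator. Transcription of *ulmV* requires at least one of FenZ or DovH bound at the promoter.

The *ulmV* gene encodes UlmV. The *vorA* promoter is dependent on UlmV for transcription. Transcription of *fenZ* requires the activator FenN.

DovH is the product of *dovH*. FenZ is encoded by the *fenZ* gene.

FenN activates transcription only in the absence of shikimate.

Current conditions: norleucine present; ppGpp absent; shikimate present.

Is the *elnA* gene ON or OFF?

ON

Shikimate is present, so FenN is inactive.
Required activator FenN is absent, so *fenZ* is not transcribed.
So FenZ is not produced.
ppGpp is absent, so NolF is inactive.
Norleucine is present, so IrpQ is active.
With repressor IrpQ bound, *dovH* is not transcribed.
So DovH is not produced.
No activator is available at the *ulmV* promoter, so *ulmV* is not transcribed.
So UlmV is not produced.
Required activator UlmV is absent, so *vorA* is not transcribed.
So VorA is not produced.
With no repressor bound, *elnA* is transcribed.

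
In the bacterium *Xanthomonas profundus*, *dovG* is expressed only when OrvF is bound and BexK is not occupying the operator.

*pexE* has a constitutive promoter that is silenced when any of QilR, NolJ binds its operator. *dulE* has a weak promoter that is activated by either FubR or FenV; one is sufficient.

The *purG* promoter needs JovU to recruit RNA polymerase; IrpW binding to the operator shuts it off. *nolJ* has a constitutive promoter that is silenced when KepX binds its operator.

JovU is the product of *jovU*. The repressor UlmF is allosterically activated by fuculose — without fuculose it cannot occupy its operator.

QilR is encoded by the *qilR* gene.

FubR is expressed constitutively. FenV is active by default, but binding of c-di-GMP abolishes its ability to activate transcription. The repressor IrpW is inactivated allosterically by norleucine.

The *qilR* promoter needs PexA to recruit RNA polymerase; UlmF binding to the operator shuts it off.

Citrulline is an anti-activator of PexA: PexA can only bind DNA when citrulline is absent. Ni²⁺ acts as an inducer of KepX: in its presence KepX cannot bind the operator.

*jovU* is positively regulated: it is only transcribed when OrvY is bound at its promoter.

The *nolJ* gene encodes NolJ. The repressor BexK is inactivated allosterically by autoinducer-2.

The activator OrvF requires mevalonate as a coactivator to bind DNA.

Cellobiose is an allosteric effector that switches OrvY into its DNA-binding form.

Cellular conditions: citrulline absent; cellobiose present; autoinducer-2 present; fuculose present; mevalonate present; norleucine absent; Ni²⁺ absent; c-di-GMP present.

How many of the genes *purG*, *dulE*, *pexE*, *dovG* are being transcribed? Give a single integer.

Cellobiose is present, so OrvY is active.
No repressor is bound and OrvY is active, so *jovU* is transcribed.
So JovU is produced and active.
Norleucine is absent, so IrpW is active.
With repressor IrpW bound, *purG* is not transcribed.
→ *purG* is OFF.
FubR is produced constitutively and is active.
c-di-GMP is present, so FenV is inactive.
Activator FubR is present, so *dulE* is transcribed.
→ *dulE* is ON.
Fuculose is present, so UlmF is active.
Citrulline is absent, so PexA is active.
With repressor UlmF bound, *qilR* is not transcribed.
So QilR is not produced.
Ni²⁺ is absent, so KepX is active.
With repressor KepX bound, *nolJ* is not transcribed.
So NolJ is not produced.
With no repressor bound, *pexE* is transcribed.
→ *pexE* is ON.
Mevalonate is present, so OrvF is active.
Autoinducer-2 is present, so BexK is inactive.
No repressor is bound and OrvF is active, so *dovG* is transcribed.
→ *dovG* is ON.
3 of the 4 genes are transcribed.

3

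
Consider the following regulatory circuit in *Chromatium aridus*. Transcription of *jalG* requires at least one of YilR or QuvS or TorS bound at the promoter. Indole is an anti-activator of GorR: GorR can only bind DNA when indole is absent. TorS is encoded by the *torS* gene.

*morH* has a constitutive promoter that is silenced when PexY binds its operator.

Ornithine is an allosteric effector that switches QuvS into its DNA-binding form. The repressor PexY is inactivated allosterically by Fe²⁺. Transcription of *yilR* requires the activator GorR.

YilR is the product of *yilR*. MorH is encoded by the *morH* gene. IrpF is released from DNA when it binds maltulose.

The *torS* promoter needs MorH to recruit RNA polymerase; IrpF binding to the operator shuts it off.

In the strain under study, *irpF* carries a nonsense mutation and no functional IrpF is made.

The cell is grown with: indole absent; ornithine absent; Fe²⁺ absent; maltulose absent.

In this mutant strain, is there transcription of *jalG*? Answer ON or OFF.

ON

Indole is absent, so GorR is active.
No repressor is bound and GorR is active, so *yilR* is transcribed.
So YilR is produced and active.
Ornithine is absent, so QuvS is inactive.
IrpF is non-functional in this strain, so it has no effect.
Fe²⁺ is absent, so PexY is active.
With repressor PexY bound, *morH* is not transcribed.
So MorH is not produced.
Required activator MorH is absent, so *torS* is not transcribed.
So TorS is not produced.
Activator YilR is present, so *jalG* is transcribed.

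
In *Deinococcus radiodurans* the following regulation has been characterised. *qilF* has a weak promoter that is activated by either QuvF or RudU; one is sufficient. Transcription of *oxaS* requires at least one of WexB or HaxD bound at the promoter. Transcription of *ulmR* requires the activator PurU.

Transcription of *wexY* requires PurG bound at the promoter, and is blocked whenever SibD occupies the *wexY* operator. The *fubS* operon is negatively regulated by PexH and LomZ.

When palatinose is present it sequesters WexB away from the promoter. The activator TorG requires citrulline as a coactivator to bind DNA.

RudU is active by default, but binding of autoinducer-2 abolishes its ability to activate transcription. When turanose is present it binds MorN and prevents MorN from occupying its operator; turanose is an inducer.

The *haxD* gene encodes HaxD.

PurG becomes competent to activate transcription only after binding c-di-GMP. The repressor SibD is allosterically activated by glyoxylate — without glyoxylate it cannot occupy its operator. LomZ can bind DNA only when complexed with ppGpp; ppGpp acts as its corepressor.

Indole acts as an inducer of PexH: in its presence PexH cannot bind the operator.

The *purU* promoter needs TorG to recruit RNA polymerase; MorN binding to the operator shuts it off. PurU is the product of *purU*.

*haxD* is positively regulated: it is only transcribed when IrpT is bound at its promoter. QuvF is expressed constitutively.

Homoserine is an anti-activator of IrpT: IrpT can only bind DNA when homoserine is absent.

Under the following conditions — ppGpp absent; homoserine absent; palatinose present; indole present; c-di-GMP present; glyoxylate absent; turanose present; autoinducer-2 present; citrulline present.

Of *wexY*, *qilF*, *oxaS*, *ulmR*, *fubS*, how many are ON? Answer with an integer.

Glyoxylate is absent, so SibD is inactive.
c-di-GMP is present, so PurG is active.
No repressor is bound and PurG is active, so *wexY* is transcribed.
→ *wexY* is ON.
QuvF is produced constitutively and is active.
Autoinducer-2 is present, so RudU is inactive.
Activator QuvF is present, so *qilF* is transcribed.
→ *qilF* is ON.
Palatinose is present, so WexB is inactive.
Homoserine is absent, so IrpT is active.
No repressor is bound and IrpT is active, so *haxD* is transcribed.
So HaxD is produced and active.
Activator HaxD is present, so *oxaS* is transcribed.
→ *oxaS* is ON.
Turanose is present, so MorN is inactive.
Citrulline is present, so TorG is active.
No repressor is bound and TorG is active, so *purU* is transcribed.
So PurU is produced and active.
No repressor is bound and PurU is active, so *ulmR* is transcribed.
→ *ulmR* is ON.
Indole is present, so PexH is inactive.
ppGpp is absent, so LomZ is inactive.
With no repressor bound, *fubS* is transcribed.
→ *fubS* is ON.
5 of the 5 genes are transcribed.

5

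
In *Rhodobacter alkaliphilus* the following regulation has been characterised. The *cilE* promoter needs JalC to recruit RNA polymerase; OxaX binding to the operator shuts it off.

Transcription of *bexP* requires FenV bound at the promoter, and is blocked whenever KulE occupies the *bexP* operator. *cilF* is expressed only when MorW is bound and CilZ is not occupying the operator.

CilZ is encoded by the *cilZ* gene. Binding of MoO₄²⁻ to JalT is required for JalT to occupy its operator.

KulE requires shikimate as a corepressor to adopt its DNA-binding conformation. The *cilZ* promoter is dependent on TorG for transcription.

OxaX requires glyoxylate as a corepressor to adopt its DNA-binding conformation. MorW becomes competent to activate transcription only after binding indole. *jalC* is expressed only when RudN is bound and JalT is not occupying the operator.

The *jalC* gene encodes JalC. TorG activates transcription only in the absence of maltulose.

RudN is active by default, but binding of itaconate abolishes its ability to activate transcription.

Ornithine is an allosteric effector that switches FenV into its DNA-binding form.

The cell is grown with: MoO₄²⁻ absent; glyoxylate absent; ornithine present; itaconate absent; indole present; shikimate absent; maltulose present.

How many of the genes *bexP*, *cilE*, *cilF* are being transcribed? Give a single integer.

3

Ornithine is present, so FenV is active.
Shikimate is absent, so KulE is inactive.
No repressor is bound and FenV is active, so *bexP* is transcribed.
→ *bexP* is ON.
MoO₄²⁻ is absent, so JalT is inactive.
Itaconate is absent, so RudN is active.
No repressor is bound and RudN is active, so *jalC* is transcribed.
So JalC is produced and active.
Glyoxylate is absent, so OxaX is inactive.
No repressor is bound and JalC is active, so *cilE* is transcribed.
→ *cilE* is ON.
Indole is present, so MorW is active.
Maltulose is present, so TorG is inactive.
Required activator TorG is absent, so *cilZ* is not transcribed.
So CilZ is not produced.
No repressor is bound and MorW is active, so *cilF* is transcribed.
→ *cilF* is ON.
3 of the 3 genes are transcribed.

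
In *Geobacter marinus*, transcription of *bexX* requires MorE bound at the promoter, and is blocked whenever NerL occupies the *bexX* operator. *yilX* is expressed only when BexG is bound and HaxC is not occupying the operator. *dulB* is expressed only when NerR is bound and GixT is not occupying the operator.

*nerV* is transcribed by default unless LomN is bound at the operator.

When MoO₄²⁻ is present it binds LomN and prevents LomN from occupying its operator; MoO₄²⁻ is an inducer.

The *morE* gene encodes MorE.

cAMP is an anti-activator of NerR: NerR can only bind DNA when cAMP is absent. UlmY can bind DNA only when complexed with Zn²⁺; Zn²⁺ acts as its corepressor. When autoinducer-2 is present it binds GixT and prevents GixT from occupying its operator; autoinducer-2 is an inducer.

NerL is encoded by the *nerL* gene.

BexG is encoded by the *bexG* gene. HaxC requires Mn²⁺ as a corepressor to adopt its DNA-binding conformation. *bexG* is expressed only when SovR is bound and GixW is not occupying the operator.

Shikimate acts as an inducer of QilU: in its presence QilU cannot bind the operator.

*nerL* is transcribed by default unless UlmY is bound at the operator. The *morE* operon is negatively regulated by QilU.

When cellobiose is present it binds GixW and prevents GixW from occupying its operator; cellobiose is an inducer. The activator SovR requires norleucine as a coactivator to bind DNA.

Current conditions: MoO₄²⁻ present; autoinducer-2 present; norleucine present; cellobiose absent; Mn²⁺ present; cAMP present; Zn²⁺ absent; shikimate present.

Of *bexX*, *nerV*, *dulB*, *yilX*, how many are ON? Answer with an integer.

Zn²⁺ is absent, so UlmY is inactive.
With no repressor bound, *nerL* is transcribed.
So NerL is produced and active.
Shikimate is present, so QilU is inactive.
With no repressor bound, *morE* is transcribed.
So MorE is produced and active.
With repressor NerL bound, *bexX* is not transcribed.
→ *bexX* is OFF.
MoO₄²⁻ is present, so LomN is inactive.
With no repressor bound, *nerV* is transcribed.
→ *nerV* is ON.
Autoinducer-2 is present, so GixT is inactive.
cAMP is present, so NerR is inactive.
Required activator NerR is absent, so *dulB* is not transcribed.
→ *dulB* is OFF.
Mn²⁺ is present, so HaxC is active.
Cellobiose is absent, so GixW is active.
Norleucine is present, so SovR is active.
With repressor GixW bound, *bexG* is not transcribed.
So BexG is not produced.
With repressor HaxC bound, *yilX* is not transcribed.
→ *yilX* is OFF.
1 of the 4 genes is transcribed.

1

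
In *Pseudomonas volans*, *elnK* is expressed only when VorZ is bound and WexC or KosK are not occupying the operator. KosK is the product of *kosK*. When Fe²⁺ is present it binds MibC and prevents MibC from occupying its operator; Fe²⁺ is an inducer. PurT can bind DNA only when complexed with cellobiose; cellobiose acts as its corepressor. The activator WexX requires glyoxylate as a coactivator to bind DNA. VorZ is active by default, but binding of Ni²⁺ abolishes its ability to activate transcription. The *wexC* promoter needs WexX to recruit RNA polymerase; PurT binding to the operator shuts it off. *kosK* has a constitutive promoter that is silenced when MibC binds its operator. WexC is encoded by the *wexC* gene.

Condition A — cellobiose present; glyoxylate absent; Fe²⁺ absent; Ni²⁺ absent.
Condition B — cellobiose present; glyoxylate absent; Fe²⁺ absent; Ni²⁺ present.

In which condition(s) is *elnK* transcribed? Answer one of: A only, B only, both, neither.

Condition A:
Cellobiose is present, so PurT is active.
Glyoxylate is absent, so WexX is inactive.
With repressor PurT bound, *wexC* is not transcribed.
So WexC is not produced.
Fe²⁺ is absent, so MibC is active.
With repressor MibC bound, *kosK* is not transcribed.
So KosK is not produced.
Ni²⁺ is absent, so VorZ is active.
No repressor is bound and VorZ is active, so *elnK* is transcribed.
→ *elnK* is ON in A.
Condition B:
Cellobiose is present, so PurT is active.
Glyoxylate is absent, so WexX is inactive.
With repressor PurT bound, *wexC* is not transcribed.
So WexC is not produced.
Fe²⁺ is absent, so MibC is active.
With repressor MibC bound, *kosK* is not transcribed.
So KosK is not produced.
Ni²⁺ is present, so VorZ is inactive.
Required activator VorZ is absent, so *elnK* is not transcribed.
→ *elnK* is OFF in B.

A only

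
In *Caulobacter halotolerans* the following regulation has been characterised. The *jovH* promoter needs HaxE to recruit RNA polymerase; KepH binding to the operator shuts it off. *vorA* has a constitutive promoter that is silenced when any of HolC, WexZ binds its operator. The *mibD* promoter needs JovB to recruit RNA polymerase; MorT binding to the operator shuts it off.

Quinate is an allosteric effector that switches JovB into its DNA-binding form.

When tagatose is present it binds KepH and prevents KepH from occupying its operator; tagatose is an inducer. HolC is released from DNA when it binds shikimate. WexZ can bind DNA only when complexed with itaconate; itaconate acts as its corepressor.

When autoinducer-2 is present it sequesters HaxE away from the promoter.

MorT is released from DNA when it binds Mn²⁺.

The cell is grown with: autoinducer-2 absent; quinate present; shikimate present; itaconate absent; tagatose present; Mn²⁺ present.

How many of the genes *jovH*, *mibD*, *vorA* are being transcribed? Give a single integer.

Tagatose is present, so KepH is inactive.
Autoinducer-2 is absent, so HaxE is active.
No repressor is bound and HaxE is active, so *jovH* is transcribed.
→ *jovH* is ON.
Quinate is present, so JovB is active.
Mn²⁺ is present, so MorT is inactive.
No repressor is bound and JovB is active, so *mibD* is transcribed.
→ *mibD* is ON.
Shikimate is present, so HolC is inactive.
Itaconate is absent, so WexZ is inactive.
With no repressor bound, *vorA* is transcribed.
→ *vorA* is ON.
3 of the 3 genes are transcribed.

3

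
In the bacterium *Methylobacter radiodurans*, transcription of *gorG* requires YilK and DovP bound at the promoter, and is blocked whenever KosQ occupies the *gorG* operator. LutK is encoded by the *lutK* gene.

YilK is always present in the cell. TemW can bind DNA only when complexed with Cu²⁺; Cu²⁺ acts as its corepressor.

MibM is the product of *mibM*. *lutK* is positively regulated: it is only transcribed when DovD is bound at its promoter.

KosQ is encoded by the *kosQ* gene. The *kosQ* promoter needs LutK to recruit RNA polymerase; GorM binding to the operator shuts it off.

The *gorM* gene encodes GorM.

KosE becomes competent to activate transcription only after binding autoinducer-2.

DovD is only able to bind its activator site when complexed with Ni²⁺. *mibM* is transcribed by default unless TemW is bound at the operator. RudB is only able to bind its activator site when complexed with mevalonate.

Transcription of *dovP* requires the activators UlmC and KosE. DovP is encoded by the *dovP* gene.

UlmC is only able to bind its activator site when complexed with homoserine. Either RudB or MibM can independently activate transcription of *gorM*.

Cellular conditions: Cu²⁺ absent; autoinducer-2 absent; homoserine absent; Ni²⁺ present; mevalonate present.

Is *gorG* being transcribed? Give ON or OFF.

OFF

YilK is produced constitutively and is active.
Homoserine is absent, so UlmC is inactive.
Autoinducer-2 is absent, so KosE is inactive.
Required activator UlmC is absent, so *dovP* is not transcribed.
So DovP is not produced.
Ni²⁺ is present, so DovD is active.
No repressor is bound and DovD is active, so *lutK* is transcribed.
So LutK is produced and active.
Mevalonate is present, so RudB is active.
Cu²⁺ is absent, so TemW is inactive.
With no repressor bound, *mibM* is transcribed.
So MibM is produced and active.
Activator RudB is present, so *gorM* is transcribed.
So GorM is produced and active.
With repressor GorM bound, *kosQ* is not transcribed.
So KosQ is not produced.
Required activator DovP is absent, so *gorG* is not transcribed.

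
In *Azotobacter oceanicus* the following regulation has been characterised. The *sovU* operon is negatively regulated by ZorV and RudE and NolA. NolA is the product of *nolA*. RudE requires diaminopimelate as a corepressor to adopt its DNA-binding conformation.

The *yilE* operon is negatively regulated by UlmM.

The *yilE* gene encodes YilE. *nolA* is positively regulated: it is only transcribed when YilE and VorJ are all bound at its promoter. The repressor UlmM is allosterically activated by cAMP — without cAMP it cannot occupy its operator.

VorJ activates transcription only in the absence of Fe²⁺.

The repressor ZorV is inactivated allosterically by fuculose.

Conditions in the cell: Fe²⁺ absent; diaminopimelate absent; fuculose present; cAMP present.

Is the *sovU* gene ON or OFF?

Fuculose is present, so ZorV is inactive.
Diaminopimelate is absent, so RudE is inactive.
cAMP is present, so UlmM is active.
With repressor UlmM bound, *yilE* is not transcribed.
So YilE is not produced.
Fe²⁺ is absent, so VorJ is active.
Required activator YilE is absent, so *nolA* is not transcribed.
So NolA is not produced.
With no repressor bound, *sovU* is transcribed.

ON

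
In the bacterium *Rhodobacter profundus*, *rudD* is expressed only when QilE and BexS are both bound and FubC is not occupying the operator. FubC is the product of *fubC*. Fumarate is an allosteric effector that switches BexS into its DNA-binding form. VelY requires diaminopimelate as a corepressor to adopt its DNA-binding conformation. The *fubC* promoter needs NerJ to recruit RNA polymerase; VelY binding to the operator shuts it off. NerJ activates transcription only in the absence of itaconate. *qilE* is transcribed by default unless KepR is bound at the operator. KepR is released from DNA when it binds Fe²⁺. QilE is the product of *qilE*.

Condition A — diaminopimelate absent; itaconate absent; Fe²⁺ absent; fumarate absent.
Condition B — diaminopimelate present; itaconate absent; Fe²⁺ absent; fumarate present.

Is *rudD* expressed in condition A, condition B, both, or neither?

Condition A:
Diaminopimelate is absent, so VelY is inactive.
Itaconate is absent, so NerJ is active.
No repressor is bound and NerJ is active, so *fubC* is transcribed.
So FubC is produced and active.
Fe²⁺ is absent, so KepR is active.
With repressor KepR bound, *qilE* is not transcribed.
So QilE is not produced.
Fumarate is absent, so BexS is inactive.
With repressor FubC bound, *rudD* is not transcribed.
→ *rudD* is OFF in A.
Condition B:
Diaminopimelate is present, so VelY is active.
Itaconate is absent, so NerJ is active.
With repressor VelY bound, *fubC* is not transcribed.
So FubC is not produced.
Fe²⁺ is absent, so KepR is active.
With repressor KepR bound, *qilE* is not transcribed.
So QilE is not produced.
Fumarate is present, so BexS is active.
Required activator QilE is absent, so *rudD* is not transcribed.
→ *rudD* is OFF in B.

neither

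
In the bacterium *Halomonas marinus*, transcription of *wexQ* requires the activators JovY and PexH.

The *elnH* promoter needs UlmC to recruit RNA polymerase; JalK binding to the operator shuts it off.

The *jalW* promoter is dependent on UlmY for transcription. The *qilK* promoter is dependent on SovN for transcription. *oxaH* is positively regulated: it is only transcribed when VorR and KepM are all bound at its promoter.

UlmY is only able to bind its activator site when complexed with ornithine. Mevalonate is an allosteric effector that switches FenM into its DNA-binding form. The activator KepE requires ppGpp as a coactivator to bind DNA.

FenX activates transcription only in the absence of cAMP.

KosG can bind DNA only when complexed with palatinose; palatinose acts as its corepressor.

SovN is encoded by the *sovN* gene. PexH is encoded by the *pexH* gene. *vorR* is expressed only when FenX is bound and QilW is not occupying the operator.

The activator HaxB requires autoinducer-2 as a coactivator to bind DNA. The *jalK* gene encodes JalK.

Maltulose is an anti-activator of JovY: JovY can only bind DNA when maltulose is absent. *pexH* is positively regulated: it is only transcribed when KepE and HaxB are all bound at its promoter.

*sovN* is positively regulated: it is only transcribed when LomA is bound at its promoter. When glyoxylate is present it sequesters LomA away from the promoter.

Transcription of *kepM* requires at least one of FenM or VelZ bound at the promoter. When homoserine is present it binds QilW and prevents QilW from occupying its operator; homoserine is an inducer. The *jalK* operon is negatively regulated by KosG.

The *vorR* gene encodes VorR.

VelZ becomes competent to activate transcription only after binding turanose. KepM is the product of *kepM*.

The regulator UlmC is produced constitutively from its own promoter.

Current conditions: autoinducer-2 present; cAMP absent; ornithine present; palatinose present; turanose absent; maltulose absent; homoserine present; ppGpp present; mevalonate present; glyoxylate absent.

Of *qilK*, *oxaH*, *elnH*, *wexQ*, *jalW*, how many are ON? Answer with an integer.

5

Glyoxylate is absent, so LomA is active.
No repressor is bound and LomA is active, so *sovN* is transcribed.
So SovN is produced and active.
No repressor is bound and SovN is active, so *qilK* is transcribed.
→ *qilK* is ON.
Homoserine is present, so QilW is inactive.
cAMP is absent, so FenX is active.
No repressor is bound and FenX is active, so *vorR* is transcribed.
So VorR is produced and active.
Mevalonate is present, so FenM is active.
Turanose is absent, so VelZ is inactive.
Activator FenM is present, so *kepM* is transcribed.
So KepM is produced and active.
No repressor is bound and VorR and KepM are active, so *oxaH* is transcribed.
→ *oxaH* is ON.
UlmC is produced constitutively and is active.
Palatinose is present, so KosG is active.
With repressor KosG bound, *jalK* is not transcribed.
So JalK is not produced.
No repressor is bound and UlmC is active, so *elnH* is transcribed.
→ *elnH* is ON.
Maltulose is absent, so JovY is active.
ppGpp is present, so KepE is active.
Autoinducer-2 is present, so HaxB is active.
No repressor is bound and KepE and HaxB are active, so *pexH* is transcribed.
So PexH is produced and active.
No repressor is bound and JovY and PexH are active, so *wexQ* is transcribed.
→ *wexQ* is ON.
Ornithine is present, so UlmY is active.
No repressor is bound and UlmY is active, so *jalW* is transcribed.
→ *jalW* is ON.
5 of the 5 genes are transcribed.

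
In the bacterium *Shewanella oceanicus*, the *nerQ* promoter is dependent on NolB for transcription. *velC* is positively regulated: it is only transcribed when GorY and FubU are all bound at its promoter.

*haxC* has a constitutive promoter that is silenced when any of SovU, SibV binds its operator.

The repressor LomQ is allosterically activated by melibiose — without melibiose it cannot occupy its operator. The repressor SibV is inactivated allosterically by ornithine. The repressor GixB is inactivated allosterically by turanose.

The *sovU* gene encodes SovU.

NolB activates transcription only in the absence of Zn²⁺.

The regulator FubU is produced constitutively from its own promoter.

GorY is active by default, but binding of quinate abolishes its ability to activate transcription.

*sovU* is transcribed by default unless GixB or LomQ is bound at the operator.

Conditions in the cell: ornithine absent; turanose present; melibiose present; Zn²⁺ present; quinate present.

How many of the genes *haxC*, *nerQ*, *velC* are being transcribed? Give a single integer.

0

Turanose is present, so GixB is inactive.
Melibiose is present, so LomQ is active.
With repressor LomQ bound, *sovU* is not transcribed.
So SovU is not produced.
Ornithine is absent, so SibV is active.
With repressor SibV bound, *haxC* is not transcribed.
→ *haxC* is OFF.
Zn²⁺ is present, so NolB is inactive.
Required activator NolB is absent, so *nerQ* is not transcribed.
→ *nerQ* is OFF.
Quinate is present, so GorY is inactive.
FubU is produced constitutively and is active.
Required activator GorY is absent, so *velC* is not transcribed.
→ *velC* is OFF.
0 of the 3 genes are transcribed.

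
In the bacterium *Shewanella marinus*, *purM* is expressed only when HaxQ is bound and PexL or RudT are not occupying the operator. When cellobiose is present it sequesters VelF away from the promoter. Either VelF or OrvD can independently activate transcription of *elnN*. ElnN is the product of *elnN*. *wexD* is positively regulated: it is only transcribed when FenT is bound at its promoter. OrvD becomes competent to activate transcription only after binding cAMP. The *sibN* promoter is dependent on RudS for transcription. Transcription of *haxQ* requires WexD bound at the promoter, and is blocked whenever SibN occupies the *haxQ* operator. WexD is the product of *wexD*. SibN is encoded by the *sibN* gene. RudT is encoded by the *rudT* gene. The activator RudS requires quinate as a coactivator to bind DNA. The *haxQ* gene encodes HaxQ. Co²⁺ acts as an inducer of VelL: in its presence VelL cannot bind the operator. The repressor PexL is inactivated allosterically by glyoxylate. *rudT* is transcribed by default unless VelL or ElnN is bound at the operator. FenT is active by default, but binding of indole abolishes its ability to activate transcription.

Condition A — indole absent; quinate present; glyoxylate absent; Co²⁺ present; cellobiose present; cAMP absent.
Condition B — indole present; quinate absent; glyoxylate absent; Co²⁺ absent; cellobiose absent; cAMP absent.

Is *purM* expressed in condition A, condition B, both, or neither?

Condition A:
Indole is absent, so FenT is active.
No repressor is bound and FenT is active, so *wexD* is transcribed.
So WexD is produced and active.
Quinate is present, so RudS is active.
No repressor is bound and RudS is active, so *sibN* is transcribed.
So SibN is produced and active.
With repressor SibN bound, *haxQ* is not transcribed.
So HaxQ is not produced.
Glyoxylate is absent, so PexL is active.
Co²⁺ is present, so VelL is inactive.
Cellobiose is present, so VelF is inactive.
cAMP is absent, so OrvD is inactive.
No activator is available at the *elnN* promoter, so *elnN* is not transcribed.
So ElnN is not produced.
With no repressor bound, *rudT* is transcribed.
So RudT is produced and active.
With repressor PexL bound, *purM* is not transcribed.
→ *purM* is OFF in A.
Condition B:
Indole is present, so FenT is inactive.
Required activator FenT is absent, so *wexD* is not transcribed.
So WexD is not produced.
Quinate is absent, so RudS is inactive.
Required activator RudS is absent, so *sibN* is not transcribed.
So SibN is not produced.
Required activator WexD is absent, so *haxQ* is not transcribed.
So HaxQ is not produced.
Glyoxylate is absent, so PexL is active.
Co²⁺ is absent, so VelL is active.
Cellobiose is absent, so VelF is active.
cAMP is absent, so OrvD is inactive.
Activator VelF is present, so *elnN* is transcribed.
So ElnN is produced and active.
With repressor VelL bound, *rudT* is not transcribed.
So RudT is not produced.
With repressor PexL bound, *purM* is not transcribed.
→ *purM* is OFF in B.

neither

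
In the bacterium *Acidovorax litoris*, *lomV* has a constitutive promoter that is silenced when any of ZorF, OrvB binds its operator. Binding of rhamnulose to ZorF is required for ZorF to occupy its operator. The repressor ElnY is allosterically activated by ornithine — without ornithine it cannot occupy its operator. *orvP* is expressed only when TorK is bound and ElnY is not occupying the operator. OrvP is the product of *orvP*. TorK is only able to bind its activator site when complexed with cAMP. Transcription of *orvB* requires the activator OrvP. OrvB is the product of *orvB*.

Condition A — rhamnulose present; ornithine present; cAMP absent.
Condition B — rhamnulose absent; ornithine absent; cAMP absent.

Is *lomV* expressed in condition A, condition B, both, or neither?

B only

Condition A:
Rhamnulose is present, so ZorF is active.
Ornithine is present, so ElnY is active.
cAMP is absent, so TorK is inactive.
With repressor ElnY bound, *orvP* is not transcribed.
So OrvP is not produced.
Required activator OrvP is absent, so *orvB* is not transcribed.
So OrvB is not produced.
With repressor ZorF bound, *lomV* is not transcribed.
→ *lomV* is OFF in A.
Condition B:
Rhamnulose is absent, so ZorF is inactive.
Ornithine is absent, so ElnY is inactive.
cAMP is absent, so TorK is inactive.
Required activator TorK is absent, so *orvP* is not transcribed.
So OrvP is not produced.
Required activator OrvP is absent, so *orvB* is not transcribed.
So OrvB is not produced.
With no repressor bound, *lomV* is transcribed.
→ *lomV* is ON in B.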